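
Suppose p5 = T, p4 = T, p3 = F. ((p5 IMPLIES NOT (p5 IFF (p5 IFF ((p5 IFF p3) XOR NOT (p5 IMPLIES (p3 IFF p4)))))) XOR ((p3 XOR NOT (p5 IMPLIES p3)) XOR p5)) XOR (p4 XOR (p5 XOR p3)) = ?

p5 IFF p3 = T IFF F = F
p3 IFF p4 = F IFF T = F
p5 IMPLIES (p3 IFF p4) = T IMPLIES F = F
NOT (p5 IMPLIES (p3 IFF p4)) = NOT F = T
(p5 IFF p3) XOR NOT (p5 IMPLIES (p3 IFF p4)) = F XOR T = T
p5 IFF ((p5 IFF p3) XOR NOT (p5 IMPLIES (p3 IFF p4))) = T IFF T = T
p5 IFF (p5 IFF ((p5 IFF p3) XOR NOT (p5 IMPLIES (p3 IFF p4)))) = T IFF T = T
NOT (p5 IFF (p5 IFF ((p5 IFF p3) XOR NOT (p5 IMPLIES (p3 IFF p4))))) = NOT T = F
p5 IMPLIES NOT (p5 IFF (p5 IFF ((p5 IFF p3) XOR NOT (p5 IMPLIES (p3 IFF p4))))) = T IMPLIES F = F
p5 IMPLIES p3 = T IMPLIES F = F
NOT (p5 IMPLIES p3) = NOT F = T
p3 XOR NOT (p5 IMPLIES p3) = F XOR T = T
(p3 XOR NOT (p5 IMPLIES p3)) XOR p5 = T XOR T = F
(p5 IMPLIES NOT (p5 IFF (p5 IFF ((p5 IFF p3) XOR NOT (p5 IMPLIES (p3 IFF p4)))))) XOR ((p3 XOR NOT (p5 IMPLIES p3)) XOR p5) = F XOR F = F
p5 XOR p3 = T XOR F = T
p4 XOR (p5 XOR p3) = T XOR T = F
((p5 IMPLIES NOT (p5 IFF (p5 IFF ((p5 IFF p3) XOR NOT (p5 IMPLIES (p3 IFF p4)))))) XOR ((p3 XOR NOT (p5 IMPLIES p3)) XOR p5)) XOR (p4 XOR (p5 XOR p3)) = F XOR F = F

F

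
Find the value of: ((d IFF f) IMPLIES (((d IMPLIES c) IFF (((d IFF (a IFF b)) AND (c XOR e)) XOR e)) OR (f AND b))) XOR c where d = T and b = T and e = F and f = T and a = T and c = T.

Substituting d=T, b=T, e=F, f=T, a=T, c=T:
d IFF f = T IFF T = T
d IMPLIES c = T IMPLIES T = T
a IFF b = T IFF T = T
d IFF (a IFF b) = T IFF T = T
c XOR e = T XOR F = T
(d IFF (a IFF b)) AND (c XOR e) = T AND T = T
((d IFF (a IFF b)) AND (c XOR e)) XOR e = T XOR F = T
(d IMPLIES c) IFF (((d IFF (a IFF b)) AND (c XOR e)) XOR e) = T IFF T = T
f AND b = T AND T = T
((d IMPLIES c) IFF (((d IFF (a IFF b)) AND (c XOR e)) XOR e)) OR (f AND b) = T OR T = T
(d IFF f) IMPLIES (((d IMPLIES c) IFF (((d IFF (a IFF b)) AND (c XOR e)) XOR e)) OR (f AND b)) = T IMPLIES T = T
((d IFF f) IMPLIES (((d IMPLIES c) IFF (((d IFF (a IFF b)) AND (c XOR e)) XOR e)) OR (f AND b))) XOR c = T XOR T = F

F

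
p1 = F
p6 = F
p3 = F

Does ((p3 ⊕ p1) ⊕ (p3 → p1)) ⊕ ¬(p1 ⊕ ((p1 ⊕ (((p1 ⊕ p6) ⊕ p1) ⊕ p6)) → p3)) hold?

T

p3 ⊕ p1 = F ⊕ F = F
p3 → p1 = F → F = T
(p3 ⊕ p1) ⊕ (p3 → p1) = F ⊕ T = T
p1 ⊕ p6 = F ⊕ F = F
(p1 ⊕ p6) ⊕ p1 = F ⊕ F = F
((p1 ⊕ p6) ⊕ p1) ⊕ p6 = F ⊕ F = F
p1 ⊕ (((p1 ⊕ p6) ⊕ p1) ⊕ p6) = F ⊕ F = F
(p1 ⊕ (((p1 ⊕ p6) ⊕ p1) ⊕ p6)) → p3 = F → F = T
p1 ⊕ ((p1 ⊕ (((p1 ⊕ p6) ⊕ p1) ⊕ p6)) → p3) = F ⊕ T = T
¬(p1 ⊕ ((p1 ⊕ (((p1 ⊕ p6) ⊕ p1) ⊕ p6)) → p3)) = ¬T = F
((p3 ⊕ p1) ⊕ (p3 → p1)) ⊕ ¬(p1 ⊕ ((p1 ⊕ (((p1 ⊕ p6) ⊕ p1) ⊕ p6)) → p3)) = T ⊕ F = T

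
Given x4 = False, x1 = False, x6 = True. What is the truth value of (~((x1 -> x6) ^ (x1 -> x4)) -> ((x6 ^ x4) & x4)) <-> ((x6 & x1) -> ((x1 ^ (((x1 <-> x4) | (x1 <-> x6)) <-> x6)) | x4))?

x1 -> x6 = False -> True = True
x1 -> x4 = False -> False = True
(x1 -> x6) ^ (x1 -> x4) = True ^ True = False
~((x1 -> x6) ^ (x1 -> x4)) = ~False = True
x6 ^ x4 = True ^ False = True
(x6 ^ x4) & x4 = True & False = False
~((x1 -> x6) ^ (x1 -> x4)) -> ((x6 ^ x4) & x4) = True -> False = False
x6 & x1 = True & False = False
x1 <-> x4 = False <-> False = True
x1 <-> x6 = False <-> True = False
(x1 <-> x4) | (x1 <-> x6) = True | False = True
((x1 <-> x4) | (x1 <-> x6)) <-> x6 = True <-> True = True
x1 ^ (((x1 <-> x4) | (x1 <-> x6)) <-> x6) = False ^ True = True
(x1 ^ (((x1 <-> x4) | (x1 <-> x6)) <-> x6)) | x4 = True | False = True
(x6 & x1) -> ((x1 ^ (((x1 <-> x4) | (x1 <-> x6)) <-> x6)) | x4) = False -> True = True
(~((x1 -> x6) ^ (x1 -> x4)) -> ((x6 ^ x4) & x4)) <-> ((x6 & x1) -> ((x1 ^ (((x1 <-> x4) | (x1 <-> x6)) <-> x6)) | x4)) = False <-> True = False

False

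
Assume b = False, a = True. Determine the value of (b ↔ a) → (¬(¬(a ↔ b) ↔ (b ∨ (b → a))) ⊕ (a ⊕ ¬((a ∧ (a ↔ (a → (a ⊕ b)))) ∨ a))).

b ↔ a = False ↔ True = False
a ↔ b = True ↔ False = False
¬(a ↔ b) = ¬False = True
b → a = False → True = True
b ∨ (b → a) = False ∨ True = True
¬(a ↔ b) ↔ (b ∨ (b → a)) = True ↔ True = True
¬(¬(a ↔ b) ↔ (b ∨ (b → a))) = ¬True = False
a ⊕ b = True ⊕ False = True
a → (a ⊕ b) = True → True = True
a ↔ (a → (a ⊕ b)) = True ↔ True = True
a ∧ (a ↔ (a → (a ⊕ b))) = True ∧ True = True
(a ∧ (a ↔ (a → (a ⊕ b)))) ∨ a = True ∨ True = True
¬((a ∧ (a ↔ (a → (a ⊕ b)))) ∨ a) = ¬True = False
a ⊕ ¬((a ∧ (a ↔ (a → (a ⊕ b)))) ∨ a) = True ⊕ False = True
¬(¬(a ↔ b) ↔ (b ∨ (b → a))) ⊕ (a ⊕ ¬((a ∧ (a ↔ (a → (a ⊕ b)))) ∨ a)) = False ⊕ True = True
(b ↔ a) → (¬(¬(a ↔ b) ↔ (b ∨ (b → a))) ⊕ (a ⊕ ¬((a ∧ (a ↔ (a → (a ⊕ b)))) ∨ a))) = False → True = True

True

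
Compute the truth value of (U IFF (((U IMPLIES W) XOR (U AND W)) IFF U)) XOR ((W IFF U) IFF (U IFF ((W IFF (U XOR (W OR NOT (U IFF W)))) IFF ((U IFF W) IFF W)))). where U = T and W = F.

U IMPLIES W = T IMPLIES F = F
U AND W = T AND F = F
(U IMPLIES W) XOR (U AND W) = F XOR F = F
((U IMPLIES W) XOR (U AND W)) IFF U = F IFF T = F
U IFF (((U IMPLIES W) XOR (U AND W)) IFF U) = T IFF F = F
W IFF U = F IFF T = F
U IFF W = T IFF F = F
NOT (U IFF W) = NOT F = T
W OR NOT (U IFF W) = F OR T = T
U XOR (W OR NOT (U IFF W)) = T XOR T = F
W IFF (U XOR (W OR NOT (U IFF W))) = F IFF F = T
U IFF W = T IFF F = F
(U IFF W) IFF W = F IFF F = T
(W IFF (U XOR (W OR NOT (U IFF W)))) IFF ((U IFF W) IFF W) = T IFF T = T
U IFF ((W IFF (U XOR (W OR NOT (U IFF W)))) IFF ((U IFF W) IFF W)) = T IFF T = T
(W IFF U) IFF (U IFF ((W IFF (U XOR (W OR NOT (U IFF W)))) IFF ((U IFF W) IFF W))) = F IFF T = F
(U IFF (((U IMPLIES W) XOR (U AND W)) IFF U)) XOR ((W IFF U) IFF (U IFF ((W IFF (U XOR (W OR NOT (U IFF W)))) IFF ((U IFF W) IFF W)))) = F XOR F = F

F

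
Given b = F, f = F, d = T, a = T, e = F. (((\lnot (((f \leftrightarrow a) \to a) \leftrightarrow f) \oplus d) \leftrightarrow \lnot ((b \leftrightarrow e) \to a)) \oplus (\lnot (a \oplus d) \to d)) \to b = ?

T

f \leftrightarrow a = F \leftrightarrow T = F
(f \leftrightarrow a) \to a = F \to T = T
((f \leftrightarrow a) \to a) \leftrightarrow f = T \leftrightarrow F = F
\lnot (((f \leftrightarrow a) \to a) \leftrightarrow f) = \lnot F = T
\lnot (((f \leftrightarrow a) \to a) \leftrightarrow f) \oplus d = T \oplus T = F
b \leftrightarrow e = F \leftrightarrow F = T
(b \leftrightarrow e) \to a = T \to T = T
\lnot ((b \leftrightarrow e) \to a) = \lnot T = F
(\lnot (((f \leftrightarrow a) \to a) \leftrightarrow f) \oplus d) \leftrightarrow \lnot ((b \leftrightarrow e) \to a) = F \leftrightarrow F = T
a \oplus d = T \oplus T = F
\lnot (a \oplus d) = \lnot F = T
\lnot (a \oplus d) \to d = T \to T = T
((\lnot (((f \leftrightarrow a) \to a) \leftrightarrow f) \oplus d) \leftrightarrow \lnot ((b \leftrightarrow e) \to a)) \oplus (\lnot (a \oplus d) \to d) = T \oplus T = F
(((\lnot (((f \leftrightarrow a) \to a) \leftrightarrow f) \oplus d) \leftrightarrow \lnot ((b \leftrightarrow e) \to a)) \oplus (\lnot (a \oplus d) \to d)) \to b = F \to F = T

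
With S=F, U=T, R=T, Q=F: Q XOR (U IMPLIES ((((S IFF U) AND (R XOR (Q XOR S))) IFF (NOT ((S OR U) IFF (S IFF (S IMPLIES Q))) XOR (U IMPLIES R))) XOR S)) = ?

T

S IFF U = F IFF T = F
Q XOR S = F XOR F = F
R XOR (Q XOR S) = T XOR F = T
(S IFF U) AND (R XOR (Q XOR S)) = F AND T = F
S OR U = F OR T = T
S IMPLIES Q = F IMPLIES F = T
S IFF (S IMPLIES Q) = F IFF T = F
(S OR U) IFF (S IFF (S IMPLIES Q)) = T IFF F = F
NOT ((S OR U) IFF (S IFF (S IMPLIES Q))) = NOT F = T
U IMPLIES R = T IMPLIES T = T
NOT ((S OR U) IFF (S IFF (S IMPLIES Q))) XOR (U IMPLIES R) = T XOR T = F
((S IFF U) AND (R XOR (Q XOR S))) IFF (NOT ((S OR U) IFF (S IFF (S IMPLIES Q))) XOR (U IMPLIES R)) = F IFF F = T
(((S IFF U) AND (R XOR (Q XOR S))) IFF (NOT ((S OR U) IFF (S IFF (S IMPLIES Q))) XOR (U IMPLIES R))) XOR S = T XOR F = T
U IMPLIES ((((S IFF U) AND (R XOR (Q XOR S))) IFF (NOT ((S OR U) IFF (S IFF (S IMPLIES Q))) XOR (U IMPLIES R))) XOR S) = T IMPLIES T = T
Q XOR (U IMPLIES ((((S IFF U) AND (R XOR (Q XOR S))) IFF (NOT ((S OR U) IFF (S IFF (S IMPLIES Q))) XOR (U IMPLIES R))) XOR S)) = F XOR T = T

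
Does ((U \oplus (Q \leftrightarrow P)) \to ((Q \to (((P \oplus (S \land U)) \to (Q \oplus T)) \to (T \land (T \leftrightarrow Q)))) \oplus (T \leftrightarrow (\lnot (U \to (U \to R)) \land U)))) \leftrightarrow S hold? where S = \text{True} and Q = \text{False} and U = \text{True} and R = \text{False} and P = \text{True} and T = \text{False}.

Q \leftrightarrow P = \text{False} \leftrightarrow \text{True} = \text{False}
U \oplus (Q \leftrightarrow P) = \text{True} \oplus \text{False} = \text{True}
S \land U = \text{True} \land \text{True} = \text{True}
P \oplus (S \land U) = \text{True} \oplus \text{True} = \text{False}
Q \oplus T = \text{False} \oplus \text{False} = \text{False}
(P \oplus (S \land U)) \to (Q \oplus T) = \text{False} \to \text{False} = \text{True}
T \leftrightarrow Q = \text{False} \leftrightarrow \text{False} = \text{True}
T \land (T \leftrightarrow Q) = \text{False} \land \text{True} = \text{False}
((P \oplus (S \land U)) \to (Q \oplus T)) \to (T \land (T \leftrightarrow Q)) = \text{True} \to \text{False} = \text{False}
Q \to (((P \oplus (S \land U)) \to (Q \oplus T)) \to (T \land (T \leftrightarrow Q))) = \text{False} \to \text{False} = \text{True}
U \to R = \text{True} \to \text{False} = \text{False}
U \to (U \to R) = \text{True} \to \text{False} = \text{False}
\lnot (U \to (U \to R)) = \lnot \text{False} = \text{True}
\lnot (U \to (U \to R)) \land U = \text{True} \land \text{True} = \text{True}
T \leftrightarrow (\lnot (U \to (U \to R)) \land U) = \text{False} \leftrightarrow \text{True} = \text{False}
(Q \to (((P \oplus (S \land U)) \to (Q \oplus T)) \to (T \land (T \leftrightarrow Q)))) \oplus (T \leftrightarrow (\lnot (U \to (U \to R)) \land U)) = \text{True} \oplus \text{False} = \text{True}
(U \oplus (Q \leftrightarrow P)) \to ((Q \to (((P \oplus (S \land U)) \to (Q \oplus T)) \to (T \land (T \leftrightarrow Q)))) \oplus (T \leftrightarrow (\lnot (U \to (U \to R)) \land U))) = \text{True} \to \text{True} = \text{True}
((U \oplus (Q \leftrightarrow P)) \to ((Q \to (((P \oplus (S \land U)) \to (Q \oplus T)) \to (T \land (T \leftrightarrow Q)))) \oplus (T \leftrightarrow (\lnot (U \to (U \to R)) \land U)))) \leftrightarrow S = \text{True} \leftrightarrow \text{True} = \text{True}

\text{True}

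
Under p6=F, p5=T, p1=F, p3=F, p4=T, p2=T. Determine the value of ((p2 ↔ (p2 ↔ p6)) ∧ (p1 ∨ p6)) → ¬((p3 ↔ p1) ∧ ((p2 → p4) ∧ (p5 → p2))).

T

Substituting p6=F, p5=T, p1=F, p3=F, p4=T, p2=T:
p2 ↔ p6 = T ↔ F = F
p2 ↔ (p2 ↔ p6) = T ↔ F = F
p1 ∨ p6 = F ∨ F = F
(p2 ↔ (p2 ↔ p6)) ∧ (p1 ∨ p6) = F ∧ F = F
p3 ↔ p1 = F ↔ F = T
p2 → p4 = T → T = T
p5 → p2 = T → T = T
(p2 → p4) ∧ (p5 → p2) = T ∧ T = T
(p3 ↔ p1) ∧ ((p2 → p4) ∧ (p5 → p2)) = T ∧ T = T
¬((p3 ↔ p1) ∧ ((p2 → p4) ∧ (p5 → p2))) = ¬T = F
((p2 ↔ (p2 ↔ p6)) ∧ (p1 ∨ p6)) → ¬((p3 ↔ p1) ∧ ((p2 → p4) ∧ (p5 → p2))) = F → F = T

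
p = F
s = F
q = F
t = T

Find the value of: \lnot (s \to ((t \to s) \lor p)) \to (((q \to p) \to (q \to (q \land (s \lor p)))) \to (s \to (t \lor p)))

T

Substituting p=F, s=F, q=F, t=T:
t \to s = T \to F = F
(t \to s) \lor p = F \lor F = F
s \to ((t \to s) \lor p) = F \to F = T
\lnot (s \to ((t \to s) \lor p)) = \lnot T = F
q \to p = F \to F = T
s \lor p = F \lor F = F
q \land (s \lor p) = F \land F = F
q \to (q \land (s \lor p)) = F \to F = T
(q \to p) \to (q \to (q \land (s \lor p))) = T \to T = T
t \lor p = T \lor F = T
s \to (t \lor p) = F \to T = T
((q \to p) \to (q \to (q \land (s \lor p)))) \to (s \to (t \lor p)) = T \to T = T
\lnot (s \to ((t \to s) \lor p)) \to (((q \to p) \to (q \to (q \land (s \lor p)))) \to (s \to (t \lor p))) = F \to T = T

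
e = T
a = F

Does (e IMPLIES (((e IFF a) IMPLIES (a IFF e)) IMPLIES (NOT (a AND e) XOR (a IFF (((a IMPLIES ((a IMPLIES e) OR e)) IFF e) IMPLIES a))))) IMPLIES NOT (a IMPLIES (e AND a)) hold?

e IFF a = T IFF F = F
a IFF e = F IFF T = F
(e IFF a) IMPLIES (a IFF e) = F IMPLIES F = T
a AND e = F AND T = F
NOT (a AND e) = NOT F = T
a IMPLIES e = F IMPLIES T = T
(a IMPLIES e) OR e = T OR T = T
a IMPLIES ((a IMPLIES e) OR e) = F IMPLIES T = T
(a IMPLIES ((a IMPLIES e) OR e)) IFF e = T IFF T = T
((a IMPLIES ((a IMPLIES e) OR e)) IFF e) IMPLIES a = T IMPLIES F = F
a IFF (((a IMPLIES ((a IMPLIES e) OR e)) IFF e) IMPLIES a) = F IFF F = T
NOT (a AND e) XOR (a IFF (((a IMPLIES ((a IMPLIES e) OR e)) IFF e) IMPLIES a)) = T XOR T = F
((e IFF a) IMPLIES (a IFF e)) IMPLIES (NOT (a AND e) XOR (a IFF (((a IMPLIES ((a IMPLIES e) OR e)) IFF e) IMPLIES a))) = T IMPLIES F = F
e IMPLIES (((e IFF a) IMPLIES (a IFF e)) IMPLIES (NOT (a AND e) XOR (a IFF (((a IMPLIES ((a IMPLIES e) OR e)) IFF e) IMPLIES a)))) = T IMPLIES F = F
e AND a = T AND F = F
a IMPLIES (e AND a) = F IMPLIES F = T
NOT (a IMPLIES (e AND a)) = NOT T = F
(e IMPLIES (((e IFF a) IMPLIES (a IFF e)) IMPLIES (NOT (a AND e) XOR (a IFF (((a IMPLIES ((a IMPLIES e) OR e)) IFF e) IMPLIES a))))) IMPLIES NOT (a IMPLIES (e AND a)) = F IMPLIES F = T

T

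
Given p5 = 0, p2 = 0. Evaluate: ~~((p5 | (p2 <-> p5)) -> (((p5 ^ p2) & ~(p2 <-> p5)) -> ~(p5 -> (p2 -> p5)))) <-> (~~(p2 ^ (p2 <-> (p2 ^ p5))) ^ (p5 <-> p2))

p2 <-> p5 = 0 <-> 0 = 1
p5 | (p2 <-> p5) = 0 | 1 = 1
p5 ^ p2 = 0 ^ 0 = 0
p2 <-> p5 = 0 <-> 0 = 1
~(p2 <-> p5) = ~1 = 0
(p5 ^ p2) & ~(p2 <-> p5) = 0 & 0 = 0
p2 -> p5 = 0 -> 0 = 1
p5 -> (p2 -> p5) = 0 -> 1 = 1
~(p5 -> (p2 -> p5)) = ~1 = 0
((p5 ^ p2) & ~(p2 <-> p5)) -> ~(p5 -> (p2 -> p5)) = 0 -> 0 = 1
(p5 | (p2 <-> p5)) -> (((p5 ^ p2) & ~(p2 <-> p5)) -> ~(p5 -> (p2 -> p5))) = 1 -> 1 = 1
~((p5 | (p2 <-> p5)) -> (((p5 ^ p2) & ~(p2 <-> p5)) -> ~(p5 -> (p2 -> p5)))) = ~1 = 0
~~((p5 | (p2 <-> p5)) -> (((p5 ^ p2) & ~(p2 <-> p5)) -> ~(p5 -> (p2 -> p5)))) = ~0 = 1
p2 ^ p5 = 0 ^ 0 = 0
p2 <-> (p2 ^ p5) = 0 <-> 0 = 1
p2 ^ (p2 <-> (p2 ^ p5)) = 0 ^ 1 = 1
~(p2 ^ (p2 <-> (p2 ^ p5))) = ~1 = 0
~~(p2 ^ (p2 <-> (p2 ^ p5))) = ~0 = 1
p5 <-> p2 = 0 <-> 0 = 1
~~(p2 ^ (p2 <-> (p2 ^ p5))) ^ (p5 <-> p2) = 1 ^ 1 = 0
~~((p5 | (p2 <-> p5)) -> (((p5 ^ p2) & ~(p2 <-> p5)) -> ~(p5 -> (p2 -> p5)))) <-> (~~(p2 ^ (p2 <-> (p2 ^ p5))) ^ (p5 <-> p2)) = 1 <-> 0 = 0

0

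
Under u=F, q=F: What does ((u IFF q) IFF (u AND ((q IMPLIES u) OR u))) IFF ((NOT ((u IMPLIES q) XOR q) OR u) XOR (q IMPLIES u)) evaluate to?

Substituting u=F, q=F:
u IFF q = F IFF F = T
q IMPLIES u = F IMPLIES F = T
(q IMPLIES u) OR u = T OR F = T
u AND ((q IMPLIES u) OR u) = F AND T = F
(u IFF q) IFF (u AND ((q IMPLIES u) OR u)) = T IFF F = F
u IMPLIES q = F IMPLIES F = T
(u IMPLIES q) XOR q = T XOR F = T
NOT ((u IMPLIES q) XOR q) = NOT T = F
NOT ((u IMPLIES q) XOR q) OR u = F OR F = F
q IMPLIES u = F IMPLIES F = T
(NOT ((u IMPLIES q) XOR q) OR u) XOR (q IMPLIES u) = F XOR T = T
((u IFF q) IFF (u AND ((q IMPLIES u) OR u))) IFF ((NOT ((u IMPLIES q) XOR q) OR u) XOR (q IMPLIES u)) = F IFF T = F

F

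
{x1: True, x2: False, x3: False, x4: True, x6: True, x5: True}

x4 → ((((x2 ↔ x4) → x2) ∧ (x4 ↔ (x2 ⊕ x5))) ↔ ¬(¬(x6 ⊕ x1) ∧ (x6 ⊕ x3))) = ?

x2 ↔ x4 = False ↔ True = False
(x2 ↔ x4) → x2 = False → False = True
x2 ⊕ x5 = False ⊕ True = True
x4 ↔ (x2 ⊕ x5) = True ↔ True = True
((x2 ↔ x4) → x2) ∧ (x4 ↔ (x2 ⊕ x5)) = True ∧ True = True
x6 ⊕ x1 = True ⊕ True = False
¬(x6 ⊕ x1) = ¬False = True
x6 ⊕ x3 = True ⊕ False = True
¬(x6 ⊕ x1) ∧ (x6 ⊕ x3) = True ∧ True = True
¬(¬(x6 ⊕ x1) ∧ (x6 ⊕ x3)) = ¬True = False
(((x2 ↔ x4) → x2) ∧ (x4 ↔ (x2 ⊕ x5))) ↔ ¬(¬(x6 ⊕ x1) ∧ (x6 ⊕ x3)) = True ↔ False = False
x4 → ((((x2 ↔ x4) → x2) ∧ (x4 ↔ (x2 ⊕ x5))) ↔ ¬(¬(x6 ⊕ x1) ∧ (x6 ⊕ x3))) = True → False = False

False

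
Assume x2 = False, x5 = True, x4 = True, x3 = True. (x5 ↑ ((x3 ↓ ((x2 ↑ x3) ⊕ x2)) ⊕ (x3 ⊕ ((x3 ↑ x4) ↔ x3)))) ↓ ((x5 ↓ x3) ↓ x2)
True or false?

False

x2 ↑ x3 = False ↑ True = True
(x2 ↑ x3) ⊕ x2 = True ⊕ False = True
x3 ↓ ((x2 ↑ x3) ⊕ x2) = True ↓ True = False
x3 ↑ x4 = True ↑ True = False
(x3 ↑ x4) ↔ x3 = False ↔ True = False
x3 ⊕ ((x3 ↑ x4) ↔ x3) = True ⊕ False = True
(x3 ↓ ((x2 ↑ x3) ⊕ x2)) ⊕ (x3 ⊕ ((x3 ↑ x4) ↔ x3)) = False ⊕ True = True
x5 ↑ ((x3 ↓ ((x2 ↑ x3) ⊕ x2)) ⊕ (x3 ⊕ ((x3 ↑ x4) ↔ x3))) = True ↑ True = False
x5 ↓ x3 = True ↓ True = False
(x5 ↓ x3) ↓ x2 = False ↓ False = True
(x5 ↑ ((x3 ↓ ((x2 ↑ x3) ⊕ x2)) ⊕ (x3 ⊕ ((x3 ↑ x4) ↔ x3)))) ↓ ((x5 ↓ x3) ↓ x2) = False ↓ True = False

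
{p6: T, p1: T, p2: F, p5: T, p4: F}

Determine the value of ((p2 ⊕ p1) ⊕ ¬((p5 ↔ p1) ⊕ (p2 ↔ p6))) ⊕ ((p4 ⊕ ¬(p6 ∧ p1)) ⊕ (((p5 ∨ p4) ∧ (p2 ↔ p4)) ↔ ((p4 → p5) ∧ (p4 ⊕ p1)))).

p2 ⊕ p1 = F ⊕ T = T
p5 ↔ p1 = T ↔ T = T
p2 ↔ p6 = F ↔ T = F
(p5 ↔ p1) ⊕ (p2 ↔ p6) = T ⊕ F = T
¬((p5 ↔ p1) ⊕ (p2 ↔ p6)) = ¬T = F
(p2 ⊕ p1) ⊕ ¬((p5 ↔ p1) ⊕ (p2 ↔ p6)) = T ⊕ F = T
p6 ∧ p1 = T ∧ T = T
¬(p6 ∧ p1) = ¬T = F
p4 ⊕ ¬(p6 ∧ p1) = F ⊕ F = F
p5 ∨ p4 = T ∨ F = T
p2 ↔ p4 = F ↔ F = T
(p5 ∨ p4) ∧ (p2 ↔ p4) = T ∧ T = T
p4 → p5 = F → T = T
p4 ⊕ p1 = F ⊕ T = T
(p4 → p5) ∧ (p4 ⊕ p1) = T ∧ T = T
((p5 ∨ p4) ∧ (p2 ↔ p4)) ↔ ((p4 → p5) ∧ (p4 ⊕ p1)) = T ↔ T = T
(p4 ⊕ ¬(p6 ∧ p1)) ⊕ (((p5 ∨ p4) ∧ (p2 ↔ p4)) ↔ ((p4 → p5) ∧ (p4 ⊕ p1))) = F ⊕ T = T
((p2 ⊕ p1) ⊕ ¬((p5 ↔ p1) ⊕ (p2 ↔ p6))) ⊕ ((p4 ⊕ ¬(p6 ∧ p1)) ⊕ (((p5 ∨ p4) ∧ (p2 ↔ p4)) ↔ ((p4 → p5) ∧ (p4 ⊕ p1)))) = T ⊕ T = F

F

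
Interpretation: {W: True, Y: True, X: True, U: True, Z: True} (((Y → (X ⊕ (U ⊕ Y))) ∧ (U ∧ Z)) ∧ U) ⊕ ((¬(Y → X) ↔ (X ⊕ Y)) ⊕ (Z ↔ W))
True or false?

U ⊕ Y = True ⊕ True = False
X ⊕ (U ⊕ Y) = True ⊕ False = True
Y → (X ⊕ (U ⊕ Y)) = True → True = True
U ∧ Z = True ∧ True = True
(Y → (X ⊕ (U ⊕ Y))) ∧ (U ∧ Z) = True ∧ True = True
((Y → (X ⊕ (U ⊕ Y))) ∧ (U ∧ Z)) ∧ U = True ∧ True = True
Y → X = True → True = True
¬(Y → X) = ¬True = False
X ⊕ Y = True ⊕ True = False
¬(Y → X) ↔ (X ⊕ Y) = False ↔ False = True
Z ↔ W = True ↔ True = True
(¬(Y → X) ↔ (X ⊕ Y)) ⊕ (Z ↔ W) = True ⊕ True = False
(((Y → (X ⊕ (U ⊕ Y))) ∧ (U ∧ Z)) ∧ U) ⊕ ((¬(Y → X) ↔ (X ⊕ Y)) ⊕ (Z ↔ W)) = True ⊕ False = True

True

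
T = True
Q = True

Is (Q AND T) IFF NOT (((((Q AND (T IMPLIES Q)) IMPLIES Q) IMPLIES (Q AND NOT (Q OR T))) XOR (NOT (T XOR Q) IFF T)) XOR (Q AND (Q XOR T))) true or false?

False

Q AND T = True AND True = True
T IMPLIES Q = True IMPLIES True = True
Q AND (T IMPLIES Q) = True AND True = True
(Q AND (T IMPLIES Q)) IMPLIES Q = True IMPLIES True = True
Q OR T = True OR True = True
NOT (Q OR T) = NOT True = False
Q AND NOT (Q OR T) = True AND False = False
((Q AND (T IMPLIES Q)) IMPLIES Q) IMPLIES (Q AND NOT (Q OR T)) = True IMPLIES False = False
T XOR Q = True XOR True = False
NOT (T XOR Q) = NOT False = True
NOT (T XOR Q) IFF T = True IFF True = True
(((Q AND (T IMPLIES Q)) IMPLIES Q) IMPLIES (Q AND NOT (Q OR T))) XOR (NOT (T XOR Q) IFF T) = False XOR True = True
Q XOR T = True XOR True = False
Q AND (Q XOR T) = True AND False = False
((((Q AND (T IMPLIES Q)) IMPLIES Q) IMPLIES (Q AND NOT (Q OR T))) XOR (NOT (T XOR Q) IFF T)) XOR (Q AND (Q XOR T)) = True XOR False = True
NOT (((((Q AND (T IMPLIES Q)) IMPLIES Q) IMPLIES (Q AND NOT (Q OR T))) XOR (NOT (T XOR Q) IFF T)) XOR (Q AND (Q XOR T))) = NOT True = False
(Q AND T) IFF NOT (((((Q AND (T IMPLIES Q)) IMPLIES Q) IMPLIES (Q AND NOT (Q OR T))) XOR (NOT (T XOR Q) IFF T)) XOR (Q AND (Q XOR T))) = True IFF False = False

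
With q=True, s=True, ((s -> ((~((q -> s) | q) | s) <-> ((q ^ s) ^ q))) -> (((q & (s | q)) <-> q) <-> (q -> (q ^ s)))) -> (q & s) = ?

Substituting q=True, s=True:
q -> s = True -> True = True
(q -> s) | q = True | True = True
~((q -> s) | q) = ~True = False
~((q -> s) | q) | s = False | True = True
q ^ s = True ^ True = False
(q ^ s) ^ q = False ^ True = True
(~((q -> s) | q) | s) <-> ((q ^ s) ^ q) = True <-> True = True
s -> ((~((q -> s) | q) | s) <-> ((q ^ s) ^ q)) = True -> True = True
s | q = True | True = True
q & (s | q) = True & True = True
(q & (s | q)) <-> q = True <-> True = True
q ^ s = True ^ True = False
q -> (q ^ s) = True -> False = False
((q & (s | q)) <-> q) <-> (q -> (q ^ s)) = True <-> False = False
(s -> ((~((q -> s) | q) | s) <-> ((q ^ s) ^ q))) -> (((q & (s | q)) <-> q) <-> (q -> (q ^ s))) = True -> False = False
q & s = True & True = True
((s -> ((~((q -> s) | q) | s) <-> ((q ^ s) ^ q))) -> (((q & (s | q)) <-> q) <-> (q -> (q ^ s)))) -> (q & s) = False -> True = True

True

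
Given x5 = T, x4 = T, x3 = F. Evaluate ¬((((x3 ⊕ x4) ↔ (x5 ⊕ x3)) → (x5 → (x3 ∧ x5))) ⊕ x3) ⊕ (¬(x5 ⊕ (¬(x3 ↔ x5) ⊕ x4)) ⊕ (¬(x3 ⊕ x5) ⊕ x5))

x3 ⊕ x4 = F ⊕ T = T
x5 ⊕ x3 = T ⊕ F = T
(x3 ⊕ x4) ↔ (x5 ⊕ x3) = T ↔ T = T
x3 ∧ x5 = F ∧ T = F
x5 → (x3 ∧ x5) = T → F = F
((x3 ⊕ x4) ↔ (x5 ⊕ x3)) → (x5 → (x3 ∧ x5)) = T → F = F
(((x3 ⊕ x4) ↔ (x5 ⊕ x3)) → (x5 → (x3 ∧ x5))) ⊕ x3 = F ⊕ F = F
¬((((x3 ⊕ x4) ↔ (x5 ⊕ x3)) → (x5 → (x3 ∧ x5))) ⊕ x3) = ¬F = T
x3 ↔ x5 = F ↔ T = F
¬(x3 ↔ x5) = ¬F = T
¬(x3 ↔ x5) ⊕ x4 = T ⊕ T = F
x5 ⊕ (¬(x3 ↔ x5) ⊕ x4) = T ⊕ F = T
¬(x5 ⊕ (¬(x3 ↔ x5) ⊕ x4)) = ¬T = F
x3 ⊕ x5 = F ⊕ T = T
¬(x3 ⊕ x5) = ¬T = F
¬(x3 ⊕ x5) ⊕ x5 = F ⊕ T = T
¬(x5 ⊕ (¬(x3 ↔ x5) ⊕ x4)) ⊕ (¬(x3 ⊕ x5) ⊕ x5) = F ⊕ T = T
¬((((x3 ⊕ x4) ↔ (x5 ⊕ x3)) → (x5 → (x3 ∧ x5))) ⊕ x3) ⊕ (¬(x5 ⊕ (¬(x3 ↔ x5) ⊕ x4)) ⊕ (¬(x3 ⊕ x5) ⊕ x5)) = T ⊕ T = F

F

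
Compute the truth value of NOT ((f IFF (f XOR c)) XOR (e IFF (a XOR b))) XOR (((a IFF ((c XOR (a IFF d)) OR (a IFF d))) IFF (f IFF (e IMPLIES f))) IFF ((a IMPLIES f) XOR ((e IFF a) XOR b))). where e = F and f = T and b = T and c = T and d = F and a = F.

Substituting e=F, f=T, b=T, c=T, d=F, a=F:
f XOR c = T XOR T = F
f IFF (f XOR c) = T IFF F = F
a XOR b = F XOR T = T
e IFF (a XOR b) = F IFF T = F
(f IFF (f XOR c)) XOR (e IFF (a XOR b)) = F XOR F = F
NOT ((f IFF (f XOR c)) XOR (e IFF (a XOR b))) = NOT F = T
a IFF d = F IFF F = T
c XOR (a IFF d) = T XOR T = F
a IFF d = F IFF F = T
(c XOR (a IFF d)) OR (a IFF d) = F OR T = T
a IFF ((c XOR (a IFF d)) OR (a IFF d)) = F IFF T = F
e IMPLIES f = F IMPLIES T = T
f IFF (e IMPLIES f) = T IFF T = T
(a IFF ((c XOR (a IFF d)) OR (a IFF d))) IFF (f IFF (e IMPLIES f)) = F IFF T = F
a IMPLIES f = F IMPLIES T = T
e IFF a = F IFF F = T
(e IFF a) XOR b = T XOR T = F
(a IMPLIES f) XOR ((e IFF a) XOR b) = T XOR F = T
((a IFF ((c XOR (a IFF d)) OR (a IFF d))) IFF (f IFF (e IMPLIES f))) IFF ((a IMPLIES f) XOR ((e IFF a) XOR b)) = F IFF T = F
NOT ((f IFF (f XOR c)) XOR (e IFF (a XOR b))) XOR (((a IFF ((c XOR (a IFF d)) OR (a IFF d))) IFF (f IFF (e IMPLIES f))) IFF ((a IMPLIES f) XOR ((e IFF a) XOR b))) = T XOR F = T

T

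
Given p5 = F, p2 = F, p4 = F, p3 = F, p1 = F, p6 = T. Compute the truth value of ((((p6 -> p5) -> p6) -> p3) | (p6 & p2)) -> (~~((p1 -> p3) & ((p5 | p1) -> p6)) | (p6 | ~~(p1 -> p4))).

Substituting p5=F, p2=F, p4=F, p3=F, p1=F, p6=T:
p6 -> p5 = T -> F = F
(p6 -> p5) -> p6 = F -> T = T
((p6 -> p5) -> p6) -> p3 = T -> F = F
p6 & p2 = T & F = F
(((p6 -> p5) -> p6) -> p3) | (p6 & p2) = F | F = F
p1 -> p3 = F -> F = T
p5 | p1 = F | F = F
(p5 | p1) -> p6 = F -> T = T
(p1 -> p3) & ((p5 | p1) -> p6) = T & T = T
~((p1 -> p3) & ((p5 | p1) -> p6)) = ~T = F
~~((p1 -> p3) & ((p5 | p1) -> p6)) = ~F = T
p1 -> p4 = F -> F = T
~(p1 -> p4) = ~T = F
~~(p1 -> p4) = ~F = T
p6 | ~~(p1 -> p4) = T | T = T
~~((p1 -> p3) & ((p5 | p1) -> p6)) | (p6 | ~~(p1 -> p4)) = T | T = T
((((p6 -> p5) -> p6) -> p3) | (p6 & p2)) -> (~~((p1 -> p3) & ((p5 | p1) -> p6)) | (p6 | ~~(p1 -> p4))) = F -> T = T

T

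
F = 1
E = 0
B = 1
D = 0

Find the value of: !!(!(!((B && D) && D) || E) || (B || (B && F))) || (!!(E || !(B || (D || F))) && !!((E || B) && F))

1

B && D = 1 && 0 = 0
(B && D) && D = 0 && 0 = 0
!((B && D) && D) = !0 = 1
!((B && D) && D) || E = 1 || 0 = 1
!(!((B && D) && D) || E) = !1 = 0
B && F = 1 && 1 = 1
B || (B && F) = 1 || 1 = 1
!(!((B && D) && D) || E) || (B || (B && F)) = 0 || 1 = 1
!(!(!((B && D) && D) || E) || (B || (B && F))) = !1 = 0
!!(!(!((B && D) && D) || E) || (B || (B && F))) = !0 = 1
D || F = 0 || 1 = 1
B || (D || F) = 1 || 1 = 1
!(B || (D || F)) = !1 = 0
E || !(B || (D || F)) = 0 || 0 = 0
!(E || !(B || (D || F))) = !0 = 1
!!(E || !(B || (D || F))) = !1 = 0
E || B = 0 || 1 = 1
(E || B) && F = 1 && 1 = 1
!((E || B) && F) = !1 = 0
!!((E || B) && F) = !0 = 1
!!(E || !(B || (D || F))) && !!((E || B) && F) = 0 && 1 = 0
!!(!(!((B && D) && D) || E) || (B || (B && F))) || (!!(E || !(B || (D || F))) && !!((E || B) && F)) = 1 || 0 = 1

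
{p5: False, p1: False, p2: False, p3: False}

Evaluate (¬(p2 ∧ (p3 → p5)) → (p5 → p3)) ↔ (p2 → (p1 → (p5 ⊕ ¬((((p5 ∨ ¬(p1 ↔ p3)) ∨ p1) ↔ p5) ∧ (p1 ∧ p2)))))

Substituting p5=False, p1=False, p2=False, p3=False:
p3 → p5 = False → False = True
p2 ∧ (p3 → p5) = False ∧ True = False
¬(p2 ∧ (p3 → p5)) = ¬False = True
p5 → p3 = False → False = True
¬(p2 ∧ (p3 → p5)) → (p5 → p3) = True → True = True
p1 ↔ p3 = False ↔ False = True
¬(p1 ↔ p3) = ¬True = False
p5 ∨ ¬(p1 ↔ p3) = False ∨ False = False
(p5 ∨ ¬(p1 ↔ p3)) ∨ p1 = False ∨ False = False
((p5 ∨ ¬(p1 ↔ p3)) ∨ p1) ↔ p5 = False ↔ False = True
p1 ∧ p2 = False ∧ False = False
(((p5 ∨ ¬(p1 ↔ p3)) ∨ p1) ↔ p5) ∧ (p1 ∧ p2) = True ∧ False = False
¬((((p5 ∨ ¬(p1 ↔ p3)) ∨ p1) ↔ p5) ∧ (p1 ∧ p2)) = ¬False = True
p5 ⊕ ¬((((p5 ∨ ¬(p1 ↔ p3)) ∨ p1) ↔ p5) ∧ (p1 ∧ p2)) = False ⊕ True = True
p1 → (p5 ⊕ ¬((((p5 ∨ ¬(p1 ↔ p3)) ∨ p1) ↔ p5) ∧ (p1 ∧ p2))) = False → True = True
p2 → (p1 → (p5 ⊕ ¬((((p5 ∨ ¬(p1 ↔ p3)) ∨ p1) ↔ p5) ∧ (p1 ∧ p2)))) = False → True = True
(¬(p2 ∧ (p3 → p5)) → (p5 → p3)) ↔ (p2 → (p1 → (p5 ⊕ ¬((((p5 ∨ ¬(p1 ↔ p3)) ∨ p1) ↔ p5) ∧ (p1 ∧ p2))))) = True ↔ True = True

True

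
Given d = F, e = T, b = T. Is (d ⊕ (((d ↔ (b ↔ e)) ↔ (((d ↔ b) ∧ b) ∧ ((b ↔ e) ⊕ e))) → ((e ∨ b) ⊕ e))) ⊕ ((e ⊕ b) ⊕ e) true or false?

T

b ↔ e = T ↔ T = T
d ↔ (b ↔ e) = F ↔ T = F
d ↔ b = F ↔ T = F
(d ↔ b) ∧ b = F ∧ T = F
b ↔ e = T ↔ T = T
(b ↔ e) ⊕ e = T ⊕ T = F
((d ↔ b) ∧ b) ∧ ((b ↔ e) ⊕ e) = F ∧ F = F
(d ↔ (b ↔ e)) ↔ (((d ↔ b) ∧ b) ∧ ((b ↔ e) ⊕ e)) = F ↔ F = T
e ∨ b = T ∨ T = T
(e ∨ b) ⊕ e = T ⊕ T = F
((d ↔ (b ↔ e)) ↔ (((d ↔ b) ∧ b) ∧ ((b ↔ e) ⊕ e))) → ((e ∨ b) ⊕ e) = T → F = F
d ⊕ (((d ↔ (b ↔ e)) ↔ (((d ↔ b) ∧ b) ∧ ((b ↔ e) ⊕ e))) → ((e ∨ b) ⊕ e)) = F ⊕ F = F
e ⊕ b = T ⊕ T = F
(e ⊕ b) ⊕ e = F ⊕ T = T
(d ⊕ (((d ↔ (b ↔ e)) ↔ (((d ↔ b) ∧ b) ∧ ((b ↔ e) ⊕ e))) → ((e ∨ b) ⊕ e))) ⊕ ((e ⊕ b) ⊕ e) = F ⊕ T = T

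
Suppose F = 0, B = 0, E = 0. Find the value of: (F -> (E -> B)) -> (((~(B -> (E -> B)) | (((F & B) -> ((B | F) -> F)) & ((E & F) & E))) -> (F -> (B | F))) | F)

E -> B = 0 -> 0 = 1
F -> (E -> B) = 0 -> 1 = 1
E -> B = 0 -> 0 = 1
B -> (E -> B) = 0 -> 1 = 1
~(B -> (E -> B)) = ~1 = 0
F & B = 0 & 0 = 0
B | F = 0 | 0 = 0
(B | F) -> F = 0 -> 0 = 1
(F & B) -> ((B | F) -> F) = 0 -> 1 = 1
E & F = 0 & 0 = 0
(E & F) & E = 0 & 0 = 0
((F & B) -> ((B | F) -> F)) & ((E & F) & E) = 1 & 0 = 0
~(B -> (E -> B)) | (((F & B) -> ((B | F) -> F)) & ((E & F) & E)) = 0 | 0 = 0
B | F = 0 | 0 = 0
F -> (B | F) = 0 -> 0 = 1
(~(B -> (E -> B)) | (((F & B) -> ((B | F) -> F)) & ((E & F) & E))) -> (F -> (B | F)) = 0 -> 1 = 1
((~(B -> (E -> B)) | (((F & B) -> ((B | F) -> F)) & ((E & F) & E))) -> (F -> (B | F))) | F = 1 | 0 = 1
(F -> (E -> B)) -> (((~(B -> (E -> B)) | (((F & B) -> ((B | F) -> F)) & ((E & F) & E))) -> (F -> (B | F))) | F) = 1 -> 1 = 1

1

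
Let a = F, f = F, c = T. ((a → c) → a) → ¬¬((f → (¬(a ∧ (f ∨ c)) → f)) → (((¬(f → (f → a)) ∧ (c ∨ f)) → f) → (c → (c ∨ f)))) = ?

a → c = F → T = T
(a → c) → a = T → F = F
f ∨ c = F ∨ T = T
a ∧ (f ∨ c) = F ∧ T = F
¬(a ∧ (f ∨ c)) = ¬F = T
¬(a ∧ (f ∨ c)) → f = T → F = F
f → (¬(a ∧ (f ∨ c)) → f) = F → F = T
f → a = F → F = T
f → (f → a) = F → T = T
¬(f → (f → a)) = ¬T = F
c ∨ f = T ∨ F = T
¬(f → (f → a)) ∧ (c ∨ f) = F ∧ T = F
(¬(f → (f → a)) ∧ (c ∨ f)) → f = F → F = T
c ∨ f = T ∨ F = T
c → (c ∨ f) = T → T = T
((¬(f → (f → a)) ∧ (c ∨ f)) → f) → (c → (c ∨ f)) = T → T = T
(f → (¬(a ∧ (f ∨ c)) → f)) → (((¬(f → (f → a)) ∧ (c ∨ f)) → f) → (c → (c ∨ f))) = T → T = T
¬((f → (¬(a ∧ (f ∨ c)) → f)) → (((¬(f → (f → a)) ∧ (c ∨ f)) → f) → (c → (c ∨ f)))) = ¬T = F
¬¬((f → (¬(a ∧ (f ∨ c)) → f)) → (((¬(f → (f → a)) ∧ (c ∨ f)) → f) → (c → (c ∨ f)))) = ¬F = T
((a → c) → a) → ¬¬((f → (¬(a ∧ (f ∨ c)) → f)) → (((¬(f → (f → a)) ∧ (c ∨ f)) → f) → (c → (c ∨ f)))) = F → T = T

T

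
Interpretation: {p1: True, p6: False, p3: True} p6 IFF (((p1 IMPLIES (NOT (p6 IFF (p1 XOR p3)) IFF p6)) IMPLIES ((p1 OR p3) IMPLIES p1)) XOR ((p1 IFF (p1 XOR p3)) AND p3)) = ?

False

Substituting p1=True, p6=False, p3=True:
p1 XOR p3 = True XOR True = False
p6 IFF (p1 XOR p3) = False IFF False = True
NOT (p6 IFF (p1 XOR p3)) = NOT True = False
NOT (p6 IFF (p1 XOR p3)) IFF p6 = False IFF False = True
p1 IMPLIES (NOT (p6 IFF (p1 XOR p3)) IFF p6) = True IMPLIES True = True
p1 OR p3 = True OR True = True
(p1 OR p3) IMPLIES p1 = True IMPLIES True = True
(p1 IMPLIES (NOT (p6 IFF (p1 XOR p3)) IFF p6)) IMPLIES ((p1 OR p3) IMPLIES p1) = True IMPLIES True = True
p1 XOR p3 = True XOR True = False
p1 IFF (p1 XOR p3) = True IFF False = False
(p1 IFF (p1 XOR p3)) AND p3 = False AND True = False
((p1 IMPLIES (NOT (p6 IFF (p1 XOR p3)) IFF p6)) IMPLIES ((p1 OR p3) IMPLIES p1)) XOR ((p1 IFF (p1 XOR p3)) AND p3) = True XOR False = True
p6 IFF (((p1 IMPLIES (NOT (p6 IFF (p1 XOR p3)) IFF p6)) IMPLIES ((p1 OR p3) IMPLIES p1)) XOR ((p1 IFF (p1 XOR p3)) AND p3)) = False IFF True = False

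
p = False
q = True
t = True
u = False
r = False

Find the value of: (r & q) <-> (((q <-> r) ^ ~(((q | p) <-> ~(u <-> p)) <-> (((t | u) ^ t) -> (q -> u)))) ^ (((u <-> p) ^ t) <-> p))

True

Substituting p=False, q=True, t=True, u=False, r=False:
r & q = False & True = False
q <-> r = True <-> False = False
q | p = True | False = True
u <-> p = False <-> False = True
~(u <-> p) = ~True = False
(q | p) <-> ~(u <-> p) = True <-> False = False
t | u = True | False = True
(t | u) ^ t = True ^ True = False
q -> u = True -> False = False
((t | u) ^ t) -> (q -> u) = False -> False = True
((q | p) <-> ~(u <-> p)) <-> (((t | u) ^ t) -> (q -> u)) = False <-> True = False
~(((q | p) <-> ~(u <-> p)) <-> (((t | u) ^ t) -> (q -> u))) = ~False = True
(q <-> r) ^ ~(((q | p) <-> ~(u <-> p)) <-> (((t | u) ^ t) -> (q -> u))) = False ^ True = True
u <-> p = False <-> False = True
(u <-> p) ^ t = True ^ True = False
((u <-> p) ^ t) <-> p = False <-> False = True
((q <-> r) ^ ~(((q | p) <-> ~(u <-> p)) <-> (((t | u) ^ t) -> (q -> u)))) ^ (((u <-> p) ^ t) <-> p) = True ^ True = False
(r & q) <-> (((q <-> r) ^ ~(((q | p) <-> ~(u <-> p)) <-> (((t | u) ^ t) -> (q -> u)))) ^ (((u <-> p) ^ t) <-> p)) = False <-> False = True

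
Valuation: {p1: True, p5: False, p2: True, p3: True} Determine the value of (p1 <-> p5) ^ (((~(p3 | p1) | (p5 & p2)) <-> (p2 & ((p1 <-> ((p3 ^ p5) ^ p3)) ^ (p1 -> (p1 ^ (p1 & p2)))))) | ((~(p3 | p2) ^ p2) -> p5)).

True

Substituting p1=True, p5=False, p2=True, p3=True:
p1 <-> p5 = True <-> False = False
p3 | p1 = True | True = True
~(p3 | p1) = ~True = False
p5 & p2 = False & True = False
~(p3 | p1) | (p5 & p2) = False | False = False
p3 ^ p5 = True ^ False = True
(p3 ^ p5) ^ p3 = True ^ True = False
p1 <-> ((p3 ^ p5) ^ p3) = True <-> False = False
p1 & p2 = True & True = True
p1 ^ (p1 & p2) = True ^ True = False
p1 -> (p1 ^ (p1 & p2)) = True -> False = False
(p1 <-> ((p3 ^ p5) ^ p3)) ^ (p1 -> (p1 ^ (p1 & p2))) = False ^ False = False
p2 & ((p1 <-> ((p3 ^ p5) ^ p3)) ^ (p1 -> (p1 ^ (p1 & p2)))) = True & False = False
(~(p3 | p1) | (p5 & p2)) <-> (p2 & ((p1 <-> ((p3 ^ p5) ^ p3)) ^ (p1 -> (p1 ^ (p1 & p2))))) = False <-> False = True
p3 | p2 = True | True = True
~(p3 | p2) = ~True = False
~(p3 | p2) ^ p2 = False ^ True = True
(~(p3 | p2) ^ p2) -> p5 = True -> False = False
((~(p3 | p1) | (p5 & p2)) <-> (p2 & ((p1 <-> ((p3 ^ p5) ^ p3)) ^ (p1 -> (p1 ^ (p1 & p2)))))) | ((~(p3 | p2) ^ p2) -> p5) = True | False = True
(p1 <-> p5) ^ (((~(p3 | p1) | (p5 & p2)) <-> (p2 & ((p1 <-> ((p3 ^ p5) ^ p3)) ^ (p1 -> (p1 ^ (p1 & p2)))))) | ((~(p3 | p2) ^ p2) -> p5)) = False ^ True = True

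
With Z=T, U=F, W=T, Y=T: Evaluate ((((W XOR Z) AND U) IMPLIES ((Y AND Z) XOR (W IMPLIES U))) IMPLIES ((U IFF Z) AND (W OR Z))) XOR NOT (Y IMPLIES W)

W XOR Z = T XOR T = F
(W XOR Z) AND U = F AND F = F
Y AND Z = T AND T = T
W IMPLIES U = T IMPLIES F = F
(Y AND Z) XOR (W IMPLIES U) = T XOR F = T
((W XOR Z) AND U) IMPLIES ((Y AND Z) XOR (W IMPLIES U)) = F IMPLIES T = T
U IFF Z = F IFF T = F
W OR Z = T OR T = T
(U IFF Z) AND (W OR Z) = F AND T = F
(((W XOR Z) AND U) IMPLIES ((Y AND Z) XOR (W IMPLIES U))) IMPLIES ((U IFF Z) AND (W OR Z)) = T IMPLIES F = F
Y IMPLIES W = T IMPLIES T = T
NOT (Y IMPLIES W) = NOT T = F
((((W XOR Z) AND U) IMPLIES ((Y AND Z) XOR (W IMPLIES U))) IMPLIES ((U IFF Z) AND (W OR Z))) XOR NOT (Y IMPLIES W) = F XOR F = F

F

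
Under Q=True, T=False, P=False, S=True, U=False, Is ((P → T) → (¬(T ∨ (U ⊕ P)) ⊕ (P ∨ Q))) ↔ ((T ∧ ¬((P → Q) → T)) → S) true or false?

P → T = False → False = True
U ⊕ P = False ⊕ False = False
T ∨ (U ⊕ P) = False ∨ False = False
¬(T ∨ (U ⊕ P)) = ¬False = True
P ∨ Q = False ∨ True = True
¬(T ∨ (U ⊕ P)) ⊕ (P ∨ Q) = True ⊕ True = False
(P → T) → (¬(T ∨ (U ⊕ P)) ⊕ (P ∨ Q)) = True → False = False
P → Q = False → True = True
(P → Q) → T = True → False = False
¬((P → Q) → T) = ¬False = True
T ∧ ¬((P → Q) → T) = False ∧ True = False
(T ∧ ¬((P → Q) → T)) → S = False → True = True
((P → T) → (¬(T ∨ (U ⊕ P)) ⊕ (P ∨ Q))) ↔ ((T ∧ ¬((P → Q) → T)) → S) = False ↔ True = False

False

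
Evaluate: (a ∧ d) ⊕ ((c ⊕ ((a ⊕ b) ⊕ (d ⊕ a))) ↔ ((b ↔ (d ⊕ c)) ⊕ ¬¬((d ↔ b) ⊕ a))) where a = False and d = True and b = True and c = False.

True

a ∧ d = False ∧ True = False
a ⊕ b = False ⊕ True = True
d ⊕ a = True ⊕ False = True
(a ⊕ b) ⊕ (d ⊕ a) = True ⊕ True = False
c ⊕ ((a ⊕ b) ⊕ (d ⊕ a)) = False ⊕ False = False
d ⊕ c = True ⊕ False = True
b ↔ (d ⊕ c) = True ↔ True = True
d ↔ b = True ↔ True = True
(d ↔ b) ⊕ a = True ⊕ False = True
¬((d ↔ b) ⊕ a) = ¬True = False
¬¬((d ↔ b) ⊕ a) = ¬False = True
(b ↔ (d ⊕ c)) ⊕ ¬¬((d ↔ b) ⊕ a) = True ⊕ True = False
(c ⊕ ((a ⊕ b) ⊕ (d ⊕ a))) ↔ ((b ↔ (d ⊕ c)) ⊕ ¬¬((d ↔ b) ⊕ a)) = False ↔ False = True
(a ∧ d) ⊕ ((c ⊕ ((a ⊕ b) ⊕ (d ⊕ a))) ↔ ((b ↔ (d ⊕ c)) ⊕ ¬¬((d ↔ b) ⊕ a))) = False ⊕ True = True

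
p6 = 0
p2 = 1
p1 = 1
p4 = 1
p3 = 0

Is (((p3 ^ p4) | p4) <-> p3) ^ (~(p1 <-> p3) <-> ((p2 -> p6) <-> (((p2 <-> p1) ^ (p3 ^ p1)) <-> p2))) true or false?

p3 ^ p4 = 0 ^ 1 = 1
(p3 ^ p4) | p4 = 1 | 1 = 1
((p3 ^ p4) | p4) <-> p3 = 1 <-> 0 = 0
p1 <-> p3 = 1 <-> 0 = 0
~(p1 <-> p3) = ~0 = 1
p2 -> p6 = 1 -> 0 = 0
p2 <-> p1 = 1 <-> 1 = 1
p3 ^ p1 = 0 ^ 1 = 1
(p2 <-> p1) ^ (p3 ^ p1) = 1 ^ 1 = 0
((p2 <-> p1) ^ (p3 ^ p1)) <-> p2 = 0 <-> 1 = 0
(p2 -> p6) <-> (((p2 <-> p1) ^ (p3 ^ p1)) <-> p2) = 0 <-> 0 = 1
~(p1 <-> p3) <-> ((p2 -> p6) <-> (((p2 <-> p1) ^ (p3 ^ p1)) <-> p2)) = 1 <-> 1 = 1
(((p3 ^ p4) | p4) <-> p3) ^ (~(p1 <-> p3) <-> ((p2 -> p6) <-> (((p2 <-> p1) ^ (p3 ^ p1)) <-> p2))) = 0 ^ 1 = 1

1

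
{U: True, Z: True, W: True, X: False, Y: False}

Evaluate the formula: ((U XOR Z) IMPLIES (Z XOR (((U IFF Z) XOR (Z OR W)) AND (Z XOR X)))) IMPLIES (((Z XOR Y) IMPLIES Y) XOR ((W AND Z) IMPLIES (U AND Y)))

False

U XOR Z = True XOR True = False
U IFF Z = True IFF True = True
Z OR W = True OR True = True
(U IFF Z) XOR (Z OR W) = True XOR True = False
Z XOR X = True XOR False = True
((U IFF Z) XOR (Z OR W)) AND (Z XOR X) = False AND True = False
Z XOR (((U IFF Z) XOR (Z OR W)) AND (Z XOR X)) = True XOR False = True
(U XOR Z) IMPLIES (Z XOR (((U IFF Z) XOR (Z OR W)) AND (Z XOR X))) = False IMPLIES True = True
Z XOR Y = True XOR False = True
(Z XOR Y) IMPLIES Y = True IMPLIES False = False
W AND Z = True AND True = True
U AND Y = True AND False = False
(W AND Z) IMPLIES (U AND Y) = True IMPLIES False = False
((Z XOR Y) IMPLIES Y) XOR ((W AND Z) IMPLIES (U AND Y)) = False XOR False = False
((U XOR Z) IMPLIES (Z XOR (((U IFF Z) XOR (Z OR W)) AND (Z XOR X)))) IMPLIES (((Z XOR Y) IMPLIES Y) XOR ((W AND Z) IMPLIES (U AND Y))) = True IMPLIES False = False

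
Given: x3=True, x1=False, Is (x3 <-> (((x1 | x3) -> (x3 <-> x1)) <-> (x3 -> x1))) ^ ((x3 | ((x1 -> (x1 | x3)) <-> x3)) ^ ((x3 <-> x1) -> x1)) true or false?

True

x1 | x3 = False | True = True
x3 <-> x1 = True <-> False = False
(x1 | x3) -> (x3 <-> x1) = True -> False = False
x3 -> x1 = True -> False = False
((x1 | x3) -> (x3 <-> x1)) <-> (x3 -> x1) = False <-> False = True
x3 <-> (((x1 | x3) -> (x3 <-> x1)) <-> (x3 -> x1)) = True <-> True = True
x1 | x3 = False | True = True
x1 -> (x1 | x3) = False -> True = True
(x1 -> (x1 | x3)) <-> x3 = True <-> True = True
x3 | ((x1 -> (x1 | x3)) <-> x3) = True | True = True
x3 <-> x1 = True <-> False = False
(x3 <-> x1) -> x1 = False -> False = True
(x3 | ((x1 -> (x1 | x3)) <-> x3)) ^ ((x3 <-> x1) -> x1) = True ^ True = False
(x3 <-> (((x1 | x3) -> (x3 <-> x1)) <-> (x3 -> x1))) ^ ((x3 | ((x1 -> (x1 | x3)) <-> x3)) ^ ((x3 <-> x1) -> x1)) = True ^ False = True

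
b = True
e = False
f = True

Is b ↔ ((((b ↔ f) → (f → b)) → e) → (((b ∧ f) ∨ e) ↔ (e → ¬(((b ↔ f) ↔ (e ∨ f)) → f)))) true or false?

True

Substituting b=True, e=False, f=True:
b ↔ f = True ↔ True = True
f → b = True → True = True
(b ↔ f) → (f → b) = True → True = True
((b ↔ f) → (f → b)) → e = True → False = False
b ∧ f = True ∧ True = True
(b ∧ f) ∨ e = True ∨ False = True
b ↔ f = True ↔ True = True
e ∨ f = False ∨ True = True
(b ↔ f) ↔ (e ∨ f) = True ↔ True = True
((b ↔ f) ↔ (e ∨ f)) → f = True → True = True
¬(((b ↔ f) ↔ (e ∨ f)) → f) = ¬True = False
e → ¬(((b ↔ f) ↔ (e ∨ f)) → f) = False → False = True
((b ∧ f) ∨ e) ↔ (e → ¬(((b ↔ f) ↔ (e ∨ f)) → f)) = True ↔ True = True
(((b ↔ f) → (f → b)) → e) → (((b ∧ f) ∨ e) ↔ (e → ¬(((b ↔ f) ↔ (e ∨ f)) → f))) = False → True = True
b ↔ ((((b ↔ f) → (f → b)) → e) → (((b ∧ f) ∨ e) ↔ (e → ¬(((b ↔ f) ↔ (e ∨ f)) → f)))) = True ↔ True = True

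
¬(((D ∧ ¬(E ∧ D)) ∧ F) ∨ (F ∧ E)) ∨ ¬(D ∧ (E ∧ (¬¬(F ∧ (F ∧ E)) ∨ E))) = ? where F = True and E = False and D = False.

True

E ∧ D = False ∧ False = False
¬(E ∧ D) = ¬False = True
D ∧ ¬(E ∧ D) = False ∧ True = False
(D ∧ ¬(E ∧ D)) ∧ F = False ∧ True = False
F ∧ E = True ∧ False = False
((D ∧ ¬(E ∧ D)) ∧ F) ∨ (F ∧ E) = False ∨ False = False
¬(((D ∧ ¬(E ∧ D)) ∧ F) ∨ (F ∧ E)) = ¬False = True
F ∧ E = True ∧ False = False
F ∧ (F ∧ E) = True ∧ False = False
¬(F ∧ (F ∧ E)) = ¬False = True
¬¬(F ∧ (F ∧ E)) = ¬True = False
¬¬(F ∧ (F ∧ E)) ∨ E = False ∨ False = False
E ∧ (¬¬(F ∧ (F ∧ E)) ∨ E) = False ∧ False = False
D ∧ (E ∧ (¬¬(F ∧ (F ∧ E)) ∨ E)) = False ∧ False = False
¬(D ∧ (E ∧ (¬¬(F ∧ (F ∧ E)) ∨ E))) = ¬False = True
¬(((D ∧ ¬(E ∧ D)) ∧ F) ∨ (F ∧ E)) ∨ ¬(D ∧ (E ∧ (¬¬(F ∧ (F ∧ E)) ∨ E))) = True ∨ True = True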